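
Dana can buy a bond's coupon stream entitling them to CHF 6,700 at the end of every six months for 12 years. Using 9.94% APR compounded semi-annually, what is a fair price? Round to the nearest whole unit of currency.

CHF 92,721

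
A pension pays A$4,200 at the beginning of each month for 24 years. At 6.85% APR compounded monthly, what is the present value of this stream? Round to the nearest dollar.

A$596,331

With 12 periods per year: i = 0.00570833, n = 288.
PV = PMT · [1 − (1+i)^(−n)] / i × (1+i) = 4200 · 141.983538 = 596,330.8601
Payments are at the start of each period, so multiply by (1+i).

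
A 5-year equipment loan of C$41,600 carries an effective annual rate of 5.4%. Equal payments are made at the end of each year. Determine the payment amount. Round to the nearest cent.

PMT = 41600 / ( [1 − (1+0.054)^(−5)] / 0.054 ) = 41600 / 4.282020 = 9,715.0409

C$9,715.04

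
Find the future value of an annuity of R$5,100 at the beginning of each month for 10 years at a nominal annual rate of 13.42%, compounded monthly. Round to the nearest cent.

Periodic rate i = 0.1342/12 = 0.0111833; n = 10 × 12 = 120 periods.
FV = 5100 × [(1+0.0111833)^120 − 1] / 0.0111833 × (1+i) = 5100 × 253.018134 = 1,290,392.4816
Payments are at the start of each period, so multiply by (1+i).

R$1,290,392.48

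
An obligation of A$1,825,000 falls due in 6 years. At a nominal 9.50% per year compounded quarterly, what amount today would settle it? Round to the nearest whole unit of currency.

A$1,038,984

Periodic rate i = 0.095/4 = 0.02375; n = 6 × 4 = 24 periods.
PV = FV·(1+i)^(−n) = 1,825,000 × 0.569306 = 1,038,984.1309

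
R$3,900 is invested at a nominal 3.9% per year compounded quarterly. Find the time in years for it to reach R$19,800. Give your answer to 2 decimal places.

41.86 years

Periodic rate i = 0.039/4 = 0.00975.
n = ln(19800/3900) / ln(1+0.00975) = ln(5.07692) / 0.009703 = 167.4475 quarters
= 167.4475/4 years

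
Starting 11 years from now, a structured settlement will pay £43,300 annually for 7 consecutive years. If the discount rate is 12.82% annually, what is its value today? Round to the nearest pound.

PV at t=10 (ordinary 7-year annuity): 43300 × a(7|0.1282) = 43300 × 4.447499 = 192,576.7155
Discount back 10 years: 192,576.7155 × (1+0.1282)^(−10) = 192,576.7155 × 0.299322 = 57,642.5017

£57,643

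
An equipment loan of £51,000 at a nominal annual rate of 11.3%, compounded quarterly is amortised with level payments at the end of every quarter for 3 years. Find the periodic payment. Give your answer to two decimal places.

With 4 periods per year: i = 0.02825, n = 12.
Annuity-PV factor = 10.058795; PMT = 51000 / 10.058795 = 5,070.1899

£5,070.19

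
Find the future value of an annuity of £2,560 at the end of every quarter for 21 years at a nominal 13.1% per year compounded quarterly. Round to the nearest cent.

£1,093,017.78

With 4 periods per year: i = 0.03275, n = 84.
Accumulation factor s(84|0.03275) = 426.960070; FV = 2560 × 426.960070 = 1,093,017.7783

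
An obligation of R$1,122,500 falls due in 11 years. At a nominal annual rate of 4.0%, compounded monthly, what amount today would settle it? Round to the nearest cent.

R$723,460.05

i = 0.04/12 = 0.00333333 per month; n = 11·12 = 132.
PV = 1,122,500 / (1 + 0.00333333)^132 = 1,122,500 / 1.551572 = 723,460.0504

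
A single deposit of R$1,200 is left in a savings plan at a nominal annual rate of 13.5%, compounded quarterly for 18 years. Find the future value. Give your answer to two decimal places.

i = 0.135/4 = 0.03375 per quarter; n = 18·4 = 72.
1,200 × (1+0.03375)^72 = 1,200 × 10.912333 = 13,094.8000

R$13,094.80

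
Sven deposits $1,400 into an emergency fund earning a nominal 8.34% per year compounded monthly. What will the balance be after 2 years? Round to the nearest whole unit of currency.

i = 0.0834/12 = 0.00695 per month; n = 2·12 = 24.
FV = PV·(1+i)^n = 1,400 × 1.180836 = 1,653.1710

$1,653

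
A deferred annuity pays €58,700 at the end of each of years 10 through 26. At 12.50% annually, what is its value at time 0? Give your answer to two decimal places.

Value one period before first payment (t=9): 58700 × [1 − (1+0.125)^(−17)] / 0.125 = 58700 × 6.919818 = 406,193.2919
PV₀ = 406,193.2919 / (1+0.125)^9 = 406,193.2919 / 2.886508 = 140,721.3669

€140,721.37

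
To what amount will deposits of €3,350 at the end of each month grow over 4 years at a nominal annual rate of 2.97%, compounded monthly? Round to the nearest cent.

€170,517.56

With 12 periods per year: i = 0.002475, n = 48.
Accumulation factor s(48|0.002475) = 50.900764; FV = 3350 × 50.900764 = 170,517.5602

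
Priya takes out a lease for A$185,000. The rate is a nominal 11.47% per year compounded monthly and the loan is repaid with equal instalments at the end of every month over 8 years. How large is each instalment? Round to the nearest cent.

A$2,953.16

Periodic rate i = 0.1147/12 = 0.00955833; n = 8 × 12 = 96 periods.
PMT = 185000 / ( [1 − (1+0.00955833)^(−96)] / 0.00955833 ) = 185000 / 62.644687 = 2,953.1635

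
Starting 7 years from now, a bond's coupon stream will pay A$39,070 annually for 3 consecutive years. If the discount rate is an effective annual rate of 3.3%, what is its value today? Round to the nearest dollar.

Value one period before first payment (t=6): 39070 × [1 − (1+0.033)^(−3)] / 0.033 = 39070 × 2.812375 = 109,879.4834
PV₀ = 109,879.4834 / (1+0.033)^6 = 109,879.4834 / 1.215072 = 90,430.4474

A$90,430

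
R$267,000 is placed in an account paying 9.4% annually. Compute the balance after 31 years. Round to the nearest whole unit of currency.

R$4,325,619

FV = PV·(1+i)^n = 267,000 × 16.200819 = 4,325,618.7919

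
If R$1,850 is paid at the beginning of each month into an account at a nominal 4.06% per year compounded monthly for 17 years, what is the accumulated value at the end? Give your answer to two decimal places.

With 12 periods per year: i = 0.00338333, n = 204.
FV = 1850 × [(1+0.00338333)^204 − 1] / 0.00338333 × (1+i) = 1850 × 294.132463 = 544,145.0571
(annuity-due: payments at period start, so ×(1+i).)

R$544,145.06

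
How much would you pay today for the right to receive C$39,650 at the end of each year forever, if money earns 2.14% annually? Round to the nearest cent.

PV = C/r = 39650/0.0214 = 1,852,803.7383

C$1,852,803.74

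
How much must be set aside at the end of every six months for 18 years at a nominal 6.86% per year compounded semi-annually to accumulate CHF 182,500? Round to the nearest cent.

CHF 2,644.32

i = 0.0686/2 = 0.0343 per half-year; n = 18·2 = 36.
PMT = 182500 / ( [(1+0.0343)^36 − 1] / 0.0343 ) = 182500 / 69.015928 = 2,644.3171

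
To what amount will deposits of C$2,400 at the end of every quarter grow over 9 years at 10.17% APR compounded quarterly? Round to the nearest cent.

C$138,677.06

i = 0.1017/4 = 0.025425 per quarter; n = 9·4 = 36.
FV = PMT · [(1+i)^n − 1] / i = 2400 · 57.782107 = 138,677.0564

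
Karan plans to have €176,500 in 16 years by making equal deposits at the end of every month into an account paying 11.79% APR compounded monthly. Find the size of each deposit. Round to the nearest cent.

€313.29

i = 0.1179/12 = 0.009825 per month; n = 16·12 = 192.
PMT = 176500 / ( [(1+0.009825)^192 − 1] / 0.009825 ) = 176500 / 563.372725 = 313.2917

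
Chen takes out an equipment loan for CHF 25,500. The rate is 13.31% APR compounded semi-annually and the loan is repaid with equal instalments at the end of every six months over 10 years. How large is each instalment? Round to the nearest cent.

With 2 periods per year: i = 0.06655, n = 20.
Annuity-PV factor = 10.884130; PMT = 25500 / 10.884130 = 2,342.8607

CHF 2,342.86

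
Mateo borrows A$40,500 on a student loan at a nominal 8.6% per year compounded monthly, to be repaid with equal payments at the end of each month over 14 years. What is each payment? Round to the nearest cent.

Periodic rate i = 0.086/12 = 0.00716667; n = 14 × 12 = 168 periods.
PMT = 40500 / ( [1 − (1+0.00716667)^(−168)] / 0.00716667 ) = 40500 / 97.495434 = 415.4041

A$415.40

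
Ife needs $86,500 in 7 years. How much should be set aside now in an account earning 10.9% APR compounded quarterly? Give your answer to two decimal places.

$40,745.90

i = 0.109/4 = 0.02725 per quarter; n = 7·4 = 28.
PV = FV·(1+i)^(−n) = 86,500 × 0.471051 = 40,745.8995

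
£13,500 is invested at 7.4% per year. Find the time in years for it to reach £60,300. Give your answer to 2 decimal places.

20.96 years

(1+i)^n = 60300/13500 = 4.46667, so n = ln 4.46667 / ln 1.074 = 20.9643 years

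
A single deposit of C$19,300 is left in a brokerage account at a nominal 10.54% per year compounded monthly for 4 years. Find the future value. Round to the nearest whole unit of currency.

C$29,367

Periodic rate i = 0.1054/12 = 0.00878333; n = 4 × 12 = 48 periods.
FV = PV·(1+i)^n = 19,300 × 1.521595 = 29,366.7869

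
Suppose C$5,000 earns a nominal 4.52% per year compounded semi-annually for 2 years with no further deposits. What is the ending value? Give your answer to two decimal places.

C$5,467.55

With 2 periods per year: i = 0.0226, n = 4.
5,000 × (1+0.0226)^4 = 5,000 × 1.093511 = 5,467.5550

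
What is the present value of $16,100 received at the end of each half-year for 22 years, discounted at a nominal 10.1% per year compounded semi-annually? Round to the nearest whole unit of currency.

i = 0.101/2 = 0.0505 per half-year; n = 22·2 = 44.
PV = 16100 × [1 − (1+0.0505)^(−44)] / 0.0505 = 16100 × 17.535864 = 282,327.4146

$282,327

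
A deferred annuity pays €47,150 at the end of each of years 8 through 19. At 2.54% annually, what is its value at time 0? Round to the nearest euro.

€404,790

PV at t=7 (ordinary 12-year annuity): 47150 × a(12|0.0254) = 47150 × 10.232965 = 482,484.3097
PV₀ = 482,484.3097 / (1+0.0254)^7 = 482,484.3097 / 1.191937 = 404,790.2125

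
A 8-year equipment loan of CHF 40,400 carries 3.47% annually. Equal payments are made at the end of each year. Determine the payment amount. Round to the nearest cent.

PMT = 40400 / ( [1 − (1+0.0347)^(−8)] / 0.0347 ) = 40400 / 6.882570 = 5,869.9001

CHF 5,869.90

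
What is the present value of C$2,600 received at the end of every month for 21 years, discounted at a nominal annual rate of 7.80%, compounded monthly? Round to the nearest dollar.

C$321,839

Periodic rate i = 0.078/12 = 0.0065; n = 21 × 12 = 252 periods.
PV = PMT · [1 − (1+i)^(−n)] / i = 2600 · 123.784402 = 321,839.4464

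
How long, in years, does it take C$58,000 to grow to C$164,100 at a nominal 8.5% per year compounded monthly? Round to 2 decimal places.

12.28 years

Periodic rate i = 0.085/12 = 0.00708333.
(1+i)^n = 164100/58000 = 2.82931, so n = ln 2.82931 / ln 1.00708 = 147.3476 months
= 147.3476/12 years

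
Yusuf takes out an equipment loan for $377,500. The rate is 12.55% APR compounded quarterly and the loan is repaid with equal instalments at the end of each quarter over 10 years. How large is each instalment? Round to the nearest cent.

$16,696.52

Periodic rate i = 0.1255/4 = 0.031375; n = 10 × 4 = 40 periods.
PMT = 377500 / ( [1 − (1+0.031375)^(−40)] / 0.031375 ) = 377500 / 22.609497 = 16,696.5234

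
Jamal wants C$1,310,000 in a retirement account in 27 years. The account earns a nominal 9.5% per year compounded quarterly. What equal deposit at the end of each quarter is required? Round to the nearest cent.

i = 0.095/4 = 0.02375 per quarter; n = 27·4 = 108.
PMT = 1.31e+06 / ( [(1+0.02375)^108 − 1] / 0.02375 ) = 1.31e+06 / 489.120564 = 2,678.2763

C$2,678.28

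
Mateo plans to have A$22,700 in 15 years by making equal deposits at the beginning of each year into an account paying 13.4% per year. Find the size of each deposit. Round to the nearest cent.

A$479.45

PMT = 22700 / ( [(1+0.134)^15 − 1] / 0.134 × (1+i) ) = 22700 / 47.346292 = 479.4462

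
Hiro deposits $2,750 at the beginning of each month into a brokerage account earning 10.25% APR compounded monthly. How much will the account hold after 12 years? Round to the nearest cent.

$780,388.75

Periodic rate i = 0.1025/12 = 0.00854167; n = 12 × 12 = 144 periods.
FV = 2750 × [(1+0.00854167)^144 − 1] / 0.00854167 × (1+i) = 2750 × 283.777728 = 780,388.7524
(annuity-due: payments at period start, so ×(1+i).)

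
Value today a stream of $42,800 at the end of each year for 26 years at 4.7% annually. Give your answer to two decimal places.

PV = 42800 × [1 − (1+0.047)^(−26)] / 0.047 = 42800 × 14.830624 = 634,750.6939

$634,750.69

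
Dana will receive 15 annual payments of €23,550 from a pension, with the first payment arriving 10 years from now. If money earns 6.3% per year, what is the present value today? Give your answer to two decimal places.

€129,431.96

Value one period before first payment (t=9): 23550 × [1 − (1+0.063)^(−15)] / 0.063 = 23550 × 9.524671 = 224,306.0120
PV₀ = 224,306.0120 / (1+0.063)^9 = 224,306.0120 / 1.733003 = 129,431.9617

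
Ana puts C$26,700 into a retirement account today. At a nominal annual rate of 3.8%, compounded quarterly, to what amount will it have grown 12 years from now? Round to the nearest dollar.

With 4 periods per year: i = 0.0095, n = 48.
26,700 × (1+0.0095)^48 = 26,700 × 1.574358 = 42,035.3607

C$42,035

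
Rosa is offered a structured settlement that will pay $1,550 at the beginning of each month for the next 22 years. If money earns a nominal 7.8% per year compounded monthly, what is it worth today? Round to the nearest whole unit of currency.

With 12 periods per year: i = 0.0065, n = 264.
Annuity factor a(264|0.0065) × (1+i) = 126.852299; PV = 1550 × 126.852299 = 196,621.0634
Payments are at the start of each period, so multiply by (1+i).

$196,621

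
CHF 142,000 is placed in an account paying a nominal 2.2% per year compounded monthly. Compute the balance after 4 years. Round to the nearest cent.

CHF 155,049.82

i = 0.022/12 = 0.00183333 per month; n = 4·12 = 48.
FV = 142,000 × (1 + 0.00183333)^48 = 155,049.8207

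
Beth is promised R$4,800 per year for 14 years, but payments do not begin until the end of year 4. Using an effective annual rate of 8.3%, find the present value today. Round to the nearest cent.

Value one period before first payment (t=3): 4800 × [1 − (1+0.083)^(−14)] / 0.083 = 4800 × 8.102498 = 38,891.9892
Discount back 3 years: 38,891.9892 × (1+0.083)^(−3) = 38,891.9892 × 0.787254 = 30,617.8567

R$30,617.86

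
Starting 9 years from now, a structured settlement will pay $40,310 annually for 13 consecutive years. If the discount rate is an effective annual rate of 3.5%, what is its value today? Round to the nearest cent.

Value one period before first payment (t=8): 40310 × [1 − (1+0.035)^(−13)] / 0.035 = 40310 × 10.302738 = 415,303.3884
PV₀ = 415,303.3884 / (1+0.035)^8 = 415,303.3884 / 1.316809 = 315,386.1925

$315,386.19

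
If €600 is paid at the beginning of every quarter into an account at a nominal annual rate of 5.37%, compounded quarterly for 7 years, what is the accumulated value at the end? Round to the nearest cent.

Periodic rate i = 0.0537/4 = 0.013425; n = 7 × 4 = 28 periods.
FV = 600 × [(1+0.013425)^28 − 1] / 0.013425 × (1+i) = 600 × 34.170655 = 20,502.3928
(annuity-due: payments at period start, so ×(1+i).)

€20,502.39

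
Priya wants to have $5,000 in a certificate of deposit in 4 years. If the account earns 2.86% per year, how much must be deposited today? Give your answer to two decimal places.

Discount factor = (1+0.0286)^(−4) = 0.893334; PV = 5,000 × 0.893334 = 4,466.6706

$4,466.67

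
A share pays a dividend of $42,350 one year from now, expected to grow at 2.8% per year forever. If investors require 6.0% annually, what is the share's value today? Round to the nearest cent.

$1,323,437.50

PV = PMT / (i − g) = 42350 / (0.06 − 0.028) = 42350 / 0.032000 = 1,323,437.5000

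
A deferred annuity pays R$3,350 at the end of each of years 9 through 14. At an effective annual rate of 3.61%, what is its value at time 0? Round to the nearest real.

R$13,393

Value one period before first payment (t=8): 3350 × [1 − (1+0.0361)^(−6)] / 0.0361 = 3350 × 5.309353 = 17,786.3335
Discount back 8 years: 17,786.3335 × (1+0.0361)^(−8) = 17,786.3335 × 0.752985 = 13,392.8512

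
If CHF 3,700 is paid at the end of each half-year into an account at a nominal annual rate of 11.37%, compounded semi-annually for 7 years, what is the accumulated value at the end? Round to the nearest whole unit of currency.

Periodic rate i = 0.1137/2 = 0.05685; n = 7 × 2 = 14 periods.
FV = 3700 × [(1+0.05685)^14 − 1] / 0.05685 = 3700 × 20.556505 = 76,059.0683

CHF 76,059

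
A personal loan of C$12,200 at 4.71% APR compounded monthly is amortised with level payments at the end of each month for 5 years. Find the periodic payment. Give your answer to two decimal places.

i = 0.0471/12 = 0.003925 per month; n = 5·12 = 60.
PMT = 12200 / ( [1 − (1+0.003925)^(−60)] / 0.003925 ) = 12200 / 53.365608 = 228.6117

C$228.61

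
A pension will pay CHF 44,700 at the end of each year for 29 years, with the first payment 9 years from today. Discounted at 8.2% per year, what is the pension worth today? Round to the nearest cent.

Value one period before first payment (t=8): 44700 × [1 − (1+0.082)^(−29)] / 0.082 = 44700 × 10.954625 = 489,671.7523
PV₀ = 489,671.7523 / (1+0.082)^8 = 489,671.7523 / 1.878530 = 260,667.5472

CHF 260,667.55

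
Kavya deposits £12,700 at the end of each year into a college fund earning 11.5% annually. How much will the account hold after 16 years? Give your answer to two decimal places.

£519,802.02

FV = PMT · [(1+i)^n − 1] / i = 12700 · 40.929293 = 519,802.0180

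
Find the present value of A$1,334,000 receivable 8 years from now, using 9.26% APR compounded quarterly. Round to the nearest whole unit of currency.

With 4 periods per year: i = 0.02315, n = 32.
PV = FV·(1+i)^(−n) = 1,334,000 × 0.480775 = 641,354.2172

A$641,354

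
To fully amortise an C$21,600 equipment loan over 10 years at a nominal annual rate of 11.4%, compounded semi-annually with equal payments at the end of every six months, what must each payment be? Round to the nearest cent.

Periodic rate i = 0.114/2 = 0.057; n = 10 × 2 = 20 periods.
PMT = 21600 / ( [1 − (1+0.057)^(−20)] / 0.057 ) = 21600 / 11.754568 = 1,837.5834

C$1,837.58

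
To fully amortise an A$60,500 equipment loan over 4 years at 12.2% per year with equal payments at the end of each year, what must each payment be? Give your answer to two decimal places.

Annuity-PV factor = 3.024600; PMT = 60500 / 3.024600 = 20,002.6480

A$20,002.65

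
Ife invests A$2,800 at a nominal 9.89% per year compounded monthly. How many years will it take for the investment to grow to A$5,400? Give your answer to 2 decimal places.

Periodic rate i = 0.0989/12 = 0.00824167.
n = ln(5400/2800) / ln(1+0.00824167) = ln(1.92857) / 0.008208 = 80.0181 months
= 80.0181/12 years

6.67 years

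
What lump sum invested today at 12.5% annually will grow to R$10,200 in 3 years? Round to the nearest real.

R$7,164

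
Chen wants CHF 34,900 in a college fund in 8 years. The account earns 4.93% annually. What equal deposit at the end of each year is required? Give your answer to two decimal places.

PMT = 34900 / ( [(1+0.0493)^8 − 1] / 0.0493 ) = 34900 / 9.525234 = 3,663.9519

CHF 3,663.95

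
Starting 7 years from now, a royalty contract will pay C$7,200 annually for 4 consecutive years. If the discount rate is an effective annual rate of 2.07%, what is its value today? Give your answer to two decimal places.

C$24,203.18

PV at t=6 (ordinary 4-year annuity): 7200 × a(4|0.0207) = 7200 × 3.801269 = 27,369.1392
PV₀ = 27,369.1392 / (1+0.0207)^6 = 27,369.1392 / 1.130808 = 24,203.1810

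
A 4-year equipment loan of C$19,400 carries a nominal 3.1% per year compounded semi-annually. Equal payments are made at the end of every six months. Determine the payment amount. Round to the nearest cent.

C$2,597.18

Periodic rate i = 0.031/2 = 0.0155; n = 4 × 2 = 8 periods.
Annuity-PV factor = 7.469645; PMT = 19400 / 7.469645 = 2,597.1782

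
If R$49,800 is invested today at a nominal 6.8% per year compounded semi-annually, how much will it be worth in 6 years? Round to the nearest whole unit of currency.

R$74,383

Periodic rate i = 0.068/2 = 0.034; n = 6 × 2 = 12 periods.
FV = 49,800 × (1 + 0.034)^12 = 74,383.3627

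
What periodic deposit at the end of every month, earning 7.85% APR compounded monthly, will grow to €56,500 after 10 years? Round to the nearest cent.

i = 0.0785/12 = 0.00654167 per month; n = 10·12 = 120.
PMT = 56500 / ( [(1+0.00654167)^120 − 1] / 0.00654167 ) = 56500 / 181.423077 = 311.4268

€311.43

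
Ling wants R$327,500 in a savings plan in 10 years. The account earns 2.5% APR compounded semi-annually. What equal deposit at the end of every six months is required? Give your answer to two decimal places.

R$14,514.93

With 2 periods per year: i = 0.0125, n = 20.
PMT = 327500 / ( [(1+0.0125)^20 − 1] / 0.0125 ) = 327500 / 22.562979 = 14,514.9276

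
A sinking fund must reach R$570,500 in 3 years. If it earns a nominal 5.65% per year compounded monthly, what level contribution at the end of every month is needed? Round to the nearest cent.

R$14,579.28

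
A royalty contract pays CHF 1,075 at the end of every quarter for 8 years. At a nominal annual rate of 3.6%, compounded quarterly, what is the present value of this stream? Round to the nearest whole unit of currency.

CHF 29,774

Periodic rate i = 0.036/4 = 0.009; n = 8 × 4 = 32 periods.
PV = PMT · [1 − (1+i)^(−n)] / i = 1075 · 27.696876 = 29,774.1419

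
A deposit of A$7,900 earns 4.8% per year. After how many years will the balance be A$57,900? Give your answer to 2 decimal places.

42.49 years

n = ln(57900/7900) / ln(1+0.048) = ln(7.32911) / 0.046884 = 42.4851 years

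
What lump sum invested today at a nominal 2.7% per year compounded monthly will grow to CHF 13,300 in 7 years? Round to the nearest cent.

CHF 11,011.90

i = 0.027/12 = 0.00225 per month; n = 7·12 = 84.
Discount factor = (1+0.00225)^(−84) = 0.827962; PV = 13,300 × 0.827962 = 11,011.8982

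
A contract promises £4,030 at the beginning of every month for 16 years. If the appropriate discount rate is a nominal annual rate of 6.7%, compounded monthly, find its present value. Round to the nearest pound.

With 12 periods per year: i = 0.00558333, n = 192.
Annuity factor a(192|0.00558333) × (1+i) = 118.266439; PV = 4030 × 118.266439 = 476,613.7490
(Beginning-of-period payments → annuity-due factor ×(1+i).)

£476,614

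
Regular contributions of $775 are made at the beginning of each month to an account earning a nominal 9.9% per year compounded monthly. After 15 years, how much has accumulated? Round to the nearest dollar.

i = 0.099/12 = 0.00825 per month; n = 15·12 = 180.
FV = 775 × [(1+0.00825)^180 − 1] / 0.00825 × (1+i) = 775 × 414.073070 = 320,906.6291
(annuity-due: payments at period start, so ×(1+i).)

$320,907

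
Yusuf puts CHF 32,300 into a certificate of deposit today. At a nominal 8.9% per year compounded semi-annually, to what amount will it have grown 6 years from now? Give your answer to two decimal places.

CHF 54,463.29

i = 0.089/2 = 0.0445 per half-year; n = 6·2 = 12.
FV = PV·(1+i)^n = 32,300 × 1.686170 = 54,463.2877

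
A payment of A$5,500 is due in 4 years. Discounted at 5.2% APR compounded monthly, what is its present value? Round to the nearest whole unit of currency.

i = 0.052/12 = 0.00433333 per month; n = 4·12 = 48.
PV = FV·(1+i)^(−n) = 5,500 × 0.812572 = 4,469.1465

A$4,469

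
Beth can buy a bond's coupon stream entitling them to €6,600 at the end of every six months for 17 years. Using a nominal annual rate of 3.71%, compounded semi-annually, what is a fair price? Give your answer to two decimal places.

€165,336.80

With 2 periods per year: i = 0.01855, n = 34.
PV = 6600 × [1 − (1+0.01855)^(−34)] / 0.01855 = 6600 × 25.051030 = 165,336.7990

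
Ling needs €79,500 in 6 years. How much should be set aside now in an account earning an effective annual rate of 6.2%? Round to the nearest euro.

PV = FV·(1+i)^(−n) = 79,500 × 0.697032 = 55,414.0673

€55,414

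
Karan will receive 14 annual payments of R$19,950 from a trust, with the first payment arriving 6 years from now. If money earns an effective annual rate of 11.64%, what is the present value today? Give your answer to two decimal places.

R$77,675.44

Value one period before first payment (t=5): 19950 × [1 − (1+0.1164)^(−14)] / 0.1164 = 19950 × 6.752117 = 134,704.7415
PV₀ = 134,704.7415 / (1+0.1164)^5 = 134,704.7415 / 1.734200 = 77,675.4439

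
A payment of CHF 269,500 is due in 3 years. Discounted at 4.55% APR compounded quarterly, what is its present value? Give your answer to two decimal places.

CHF 235,294.73

With 4 periods per year: i = 0.011375, n = 12.
PV = FV·(1+i)^(−n) = 269,500 × 0.873079 = 235,294.7295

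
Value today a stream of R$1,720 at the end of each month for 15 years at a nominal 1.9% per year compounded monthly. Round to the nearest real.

R$269,207

i = 0.019/12 = 0.00158333 per month; n = 15·12 = 180.
Annuity factor a(180|0.00158333) = 156.515515; PV = 1720 × 156.515515 = 269,206.6860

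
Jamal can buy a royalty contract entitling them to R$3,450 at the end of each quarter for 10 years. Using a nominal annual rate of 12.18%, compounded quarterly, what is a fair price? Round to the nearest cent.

R$79,169.03

i = 0.1218/4 = 0.03045 per quarter; n = 10·4 = 40.
PV = PMT · [1 − (1+i)^(−n)] / i = 3450 · 22.947546 = 79,169.0335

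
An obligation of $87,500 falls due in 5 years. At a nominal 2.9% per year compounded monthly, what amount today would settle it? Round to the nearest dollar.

$75,703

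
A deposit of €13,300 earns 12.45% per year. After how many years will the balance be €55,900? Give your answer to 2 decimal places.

(1+i)^n = 55900/13300 = 4.20301, so n = ln 4.20301 / ln 1.1245 = 12.2364 years

12.24 years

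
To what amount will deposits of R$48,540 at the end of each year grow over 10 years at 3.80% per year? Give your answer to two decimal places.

FV = PMT · [(1+i)^n − 1] / i = 48540 · 11.895346 = 577,400.0745

R$577,400.07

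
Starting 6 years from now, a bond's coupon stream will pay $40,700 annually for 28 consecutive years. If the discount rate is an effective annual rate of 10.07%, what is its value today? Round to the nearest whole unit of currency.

$233,121

PV at t=5 (ordinary 28-year annuity): 40700 × a(28|0.1007) = 40700 × 9.254031 = 376,639.0506
PV₀ = 376,639.0506 / (1+0.1007)^5 = 376,639.0506 / 1.615641 = 233,120.5258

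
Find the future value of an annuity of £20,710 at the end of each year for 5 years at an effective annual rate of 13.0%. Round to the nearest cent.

FV = 20710 × [(1+0.13)^5 − 1] / 0.13 = 20710 × 6.480271 = 134,206.4043

£134,206.40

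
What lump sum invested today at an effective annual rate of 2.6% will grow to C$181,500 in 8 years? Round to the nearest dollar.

PV = FV·(1+i)^(−n) = 181,500 × 0.814369 = 147,807.9328

C$147,808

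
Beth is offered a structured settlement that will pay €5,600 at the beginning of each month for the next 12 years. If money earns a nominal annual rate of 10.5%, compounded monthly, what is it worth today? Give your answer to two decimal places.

€461,466.57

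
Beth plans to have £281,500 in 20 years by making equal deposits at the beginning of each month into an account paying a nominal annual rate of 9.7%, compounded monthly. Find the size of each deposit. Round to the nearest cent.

With 12 periods per year: i = 0.00808333, n = 240.
FV-annuity factor × (1+i) = 736.382040; PMT = 281500 / 736.382040 = 382.2744

£382.27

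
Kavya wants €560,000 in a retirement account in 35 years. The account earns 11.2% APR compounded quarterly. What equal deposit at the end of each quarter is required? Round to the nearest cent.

€335.35

With 4 periods per year: i = 0.028, n = 140.
FV-annuity factor = 1669.888988; PMT = 560000 / 1669.888988 = 335.3516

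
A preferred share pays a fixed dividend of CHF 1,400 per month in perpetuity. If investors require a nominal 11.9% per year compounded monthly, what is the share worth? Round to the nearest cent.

Periodic rate i = 0.119/12 = 0.00991667.
PV = C/r = 1400/0.00991667 = 141,176.4706

CHF 141,176.47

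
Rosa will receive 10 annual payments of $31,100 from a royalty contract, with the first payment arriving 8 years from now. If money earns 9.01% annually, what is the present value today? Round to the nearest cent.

Value one period before first payment (t=7): 31100 × [1 − (1+0.0901)^(−10)] / 0.0901 = 31100 × 6.414834 = 199,501.3329
PV₀ = 199,501.3329 / (1+0.0901)^7 = 199,501.3329 / 1.829213 = 109,064.0006

$109,064.00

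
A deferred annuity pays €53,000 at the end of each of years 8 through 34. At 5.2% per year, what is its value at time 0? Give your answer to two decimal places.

PV at t=7 (ordinary 27-year annuity): 53000 × a(27|0.052) = 53000 × 14.337809 = 759,903.8798
PV₀ = 759,903.8798 / (1+0.052)^7 = 759,903.8798 / 1.425969 = 532,903.3902

€532,903.39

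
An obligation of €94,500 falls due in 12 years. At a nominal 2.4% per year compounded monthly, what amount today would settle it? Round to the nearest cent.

€70,872.85

Periodic rate i = 0.024/12 = 0.002; n = 12 × 12 = 144 periods.
PV = 94,500 / (1 + 0.002)^144 = 94,500 / 1.333374 = 70,872.8517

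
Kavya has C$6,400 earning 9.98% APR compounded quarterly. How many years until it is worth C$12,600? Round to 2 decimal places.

6.87 years

Periodic rate i = 0.0998/4 = 0.02495.
n = ln(12600/6400) / ln(1+0.02495) = ln(1.96875) / 0.024644 = 27.4876 quarters
= 27.4876/4 years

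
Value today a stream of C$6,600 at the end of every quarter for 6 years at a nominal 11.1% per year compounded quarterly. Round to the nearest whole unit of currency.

i = 0.111/4 = 0.02775 per quarter; n = 6·4 = 24.
PV = PMT · [1 − (1+i)^(−n)] / i = 6600 · 17.353434 = 114,532.6647

C$114,533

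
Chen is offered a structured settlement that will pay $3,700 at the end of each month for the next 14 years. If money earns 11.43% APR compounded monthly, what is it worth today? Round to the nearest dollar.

i = 0.1143/12 = 0.009525 per month; n = 14·12 = 168.
PV = PMT · [1 − (1+i)^(−n)] / i = 3700 · 83.633535 = 309,444.0782

$309,444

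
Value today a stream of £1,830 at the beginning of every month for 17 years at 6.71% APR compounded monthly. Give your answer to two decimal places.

£223,588.34

i = 0.0671/12 = 0.00559167 per month; n = 17·12 = 204.
PV = 1830 × [1 − (1+0.00559167)^(−204)] / 0.00559167 × (1+i) = 1830 × 122.179421 = 223,588.3405
(annuity-due: payments at period start, so ×(1+i).)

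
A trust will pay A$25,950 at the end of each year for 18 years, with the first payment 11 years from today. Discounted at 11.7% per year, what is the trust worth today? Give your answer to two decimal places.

A$63,342.66

Value one period before first payment (t=10): 25950 × [1 − (1+0.117)^(−18)] / 0.117 = 25950 × 7.380583 = 191,526.1289
Discount back 10 years: 191,526.1289 × (1+0.117)^(−10) = 191,526.1289 × 0.330726 = 63,342.6604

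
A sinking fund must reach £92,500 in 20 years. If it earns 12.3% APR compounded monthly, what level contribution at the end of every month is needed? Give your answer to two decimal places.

£89.79

Periodic rate i = 0.123/12 = 0.01025; n = 20 × 12 = 240 periods.
PMT = 92500 / ( [(1+0.01025)^240 − 1] / 0.01025 ) = 92500 / 1030.161724 = 89.7917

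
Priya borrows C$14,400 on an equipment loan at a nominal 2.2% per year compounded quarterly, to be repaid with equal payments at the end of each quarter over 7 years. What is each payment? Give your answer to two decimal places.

C$556.31

With 4 periods per year: i = 0.0055, n = 28.
Annuity-PV factor = 25.884759; PMT = 14400 / 25.884759 = 556.3119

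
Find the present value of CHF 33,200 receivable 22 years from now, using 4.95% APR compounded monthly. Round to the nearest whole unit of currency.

Periodic rate i = 0.0495/12 = 0.004125; n = 22 × 12 = 264 periods.
PV = FV·(1+i)^(−n) = 33,200 × 0.337308 = 11,198.6113

CHF 11,199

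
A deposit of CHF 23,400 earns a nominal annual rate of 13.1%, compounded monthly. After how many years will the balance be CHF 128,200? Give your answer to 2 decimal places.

Periodic rate i = 0.131/12 = 0.0109167.
n = ln(128200/23400) / ln(1+0.0109167) = ln(5.47863) / 0.010858 = 156.6524 months
= 156.6524/12 years

13.05 years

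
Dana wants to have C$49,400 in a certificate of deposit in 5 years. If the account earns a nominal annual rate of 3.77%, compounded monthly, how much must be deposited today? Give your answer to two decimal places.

Periodic rate i = 0.0377/12 = 0.00314167; n = 5 × 12 = 60 periods.
Discount factor = (1+0.00314167)^(−60) = 0.828445; PV = 49,400 × 0.828445 = 40,925.1958

C$40,925.20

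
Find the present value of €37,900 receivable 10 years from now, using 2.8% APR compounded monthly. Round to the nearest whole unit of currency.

i = 0.028/12 = 0.00233333 per month; n = 10·12 = 120.
Discount factor = (1+0.00233333)^(−120) = 0.756030; PV = 37,900 × 0.756030 = 28,653.5479

€28,654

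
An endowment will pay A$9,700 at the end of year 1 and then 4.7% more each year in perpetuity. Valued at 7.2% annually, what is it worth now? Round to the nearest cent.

A$388,000.00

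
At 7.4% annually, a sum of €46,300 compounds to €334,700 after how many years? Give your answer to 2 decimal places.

(1+i)^n = 334700/46300 = 7.22894, so n = ln 7.22894 / ln 1.074 = 27.7083 years

27.71 years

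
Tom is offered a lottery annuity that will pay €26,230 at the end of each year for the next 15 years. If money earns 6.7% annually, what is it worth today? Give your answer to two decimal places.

PV = 26230 × [1 − (1+0.067)^(−15)] / 0.067 = 26230 × 9.283038 = 243,494.0773

€243,494.08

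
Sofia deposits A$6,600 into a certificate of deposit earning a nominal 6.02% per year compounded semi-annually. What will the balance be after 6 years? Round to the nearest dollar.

i = 0.0602/2 = 0.0301 per half-year; n = 6·2 = 12.
6,600 × (1+0.0301)^12 = 6,600 × 1.427423 = 9,420.9908

A$9,421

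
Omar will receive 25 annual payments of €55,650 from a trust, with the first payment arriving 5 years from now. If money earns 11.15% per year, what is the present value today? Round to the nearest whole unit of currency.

€303,732

PV at t=4 (ordinary 25-year annuity): 55650 × a(25|0.1115) = 55650 × 8.330363 = 463,584.7201
PV₀ = 463,584.7201 / (1+0.1115)^4 = 463,584.7201 / 1.526293 = 303,732.4861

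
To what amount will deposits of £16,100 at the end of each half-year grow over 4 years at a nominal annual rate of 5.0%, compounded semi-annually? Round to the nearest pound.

£140,651

Periodic rate i = 0.05/2 = 0.025; n = 4 × 2 = 8 periods.
FV = PMT · [(1+i)^n − 1] / i = 16100 · 8.736116 = 140,651.4660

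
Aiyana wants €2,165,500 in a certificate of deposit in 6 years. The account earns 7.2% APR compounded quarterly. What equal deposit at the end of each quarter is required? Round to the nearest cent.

€72,935.85

i = 0.072/4 = 0.018 per quarter; n = 6·4 = 24.
PMT = 2.1655e+06 / ( [(1+0.018)^24 − 1] / 0.018 ) = 2.1655e+06 / 29.690475 = 72,935.8482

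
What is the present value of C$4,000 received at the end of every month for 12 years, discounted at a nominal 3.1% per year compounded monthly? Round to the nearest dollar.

C$480,488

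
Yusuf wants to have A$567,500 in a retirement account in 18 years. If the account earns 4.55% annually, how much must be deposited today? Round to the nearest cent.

A$254,761.15

Discount factor = (1+0.0455)^(−18) = 0.448918; PV = 567,500 × 0.448918 = 254,761.1479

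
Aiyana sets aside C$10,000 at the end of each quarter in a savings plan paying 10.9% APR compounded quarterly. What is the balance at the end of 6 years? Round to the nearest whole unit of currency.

C$332,646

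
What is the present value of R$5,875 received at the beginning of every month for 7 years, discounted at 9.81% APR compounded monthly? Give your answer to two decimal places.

R$358,902.29

i = 0.0981/12 = 0.008175 per month; n = 7·12 = 84.
Annuity factor a(84|0.008175) × (1+i) = 61.089752; PV = 5875 × 61.089752 = 358,902.2947
(annuity-due: payments at period start, so ×(1+i).)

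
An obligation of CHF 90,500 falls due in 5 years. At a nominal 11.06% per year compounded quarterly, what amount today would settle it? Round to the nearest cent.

With 4 periods per year: i = 0.02765, n = 20.
Discount factor = (1+0.02765)^(−20) = 0.579556; PV = 90,500 × 0.579556 = 52,449.8255

CHF 52,449.83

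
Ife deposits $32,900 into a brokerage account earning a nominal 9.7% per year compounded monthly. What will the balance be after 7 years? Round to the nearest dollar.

Periodic rate i = 0.097/12 = 0.00808333; n = 7 × 12 = 84 periods.
FV = 32,900 × (1 + 0.00808333)^84 = 64,698.8266

$64,699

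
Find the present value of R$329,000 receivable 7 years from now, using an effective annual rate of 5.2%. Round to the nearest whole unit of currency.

PV = FV·(1+i)^(−n) = 329,000 × 0.701277 = 230,720.2530

R$230,720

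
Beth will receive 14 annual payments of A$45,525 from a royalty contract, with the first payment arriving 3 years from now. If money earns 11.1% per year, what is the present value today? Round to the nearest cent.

Value one period before first payment (t=2): 45525 × [1 − (1+0.111)^(−14)] / 0.111 = 45525 × 6.945149 = 316,177.9168
Discount back 2 years: 316,177.9168 × (1+0.111)^(−2) = 316,177.9168 × 0.810162 = 256,155.3412

A$256,155.34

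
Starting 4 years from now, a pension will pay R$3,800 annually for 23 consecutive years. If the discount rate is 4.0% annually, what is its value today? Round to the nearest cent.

Value one period before first payment (t=3): 3800 × [1 − (1+0.04)^(−23)] / 0.04 = 3800 × 14.856842 = 56,455.9983
PV₀ = 56,455.9983 / (1+0.04)^3 = 56,455.9983 / 1.124864 = 50,189.1769

R$50,189.18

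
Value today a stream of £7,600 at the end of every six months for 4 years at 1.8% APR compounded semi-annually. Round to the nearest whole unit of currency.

£58,410

With 2 periods per year: i = 0.009, n = 8.
PV = PMT · [1 − (1+i)^(−n)] / i = 7600 · 7.685485 = 58,409.6824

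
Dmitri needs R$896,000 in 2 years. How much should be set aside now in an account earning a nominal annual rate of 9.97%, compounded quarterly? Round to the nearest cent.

i = 0.0997/4 = 0.024925 per quarter; n = 2·4 = 8.
PV = 896,000 / (1 + 0.024925)^8 = 896,000 / 1.217690 = 735,819.5408

R$735,819.54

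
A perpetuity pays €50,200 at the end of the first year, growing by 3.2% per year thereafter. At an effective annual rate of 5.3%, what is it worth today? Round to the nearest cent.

€2,390,476.19

PV = PMT / (i − g) = 50200 / (0.053 − 0.032) = 50200 / 0.021000 = 2,390,476.1905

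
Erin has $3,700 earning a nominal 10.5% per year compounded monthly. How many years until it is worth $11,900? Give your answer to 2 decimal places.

11.17 years

Periodic rate i = 0.105/12 = 0.00875.
(1+i)^n = 11900/3700 = 3.21622, so n = ln 3.21622 / ln 1.00875 = 134.0925 months
= 134.0925/12 years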